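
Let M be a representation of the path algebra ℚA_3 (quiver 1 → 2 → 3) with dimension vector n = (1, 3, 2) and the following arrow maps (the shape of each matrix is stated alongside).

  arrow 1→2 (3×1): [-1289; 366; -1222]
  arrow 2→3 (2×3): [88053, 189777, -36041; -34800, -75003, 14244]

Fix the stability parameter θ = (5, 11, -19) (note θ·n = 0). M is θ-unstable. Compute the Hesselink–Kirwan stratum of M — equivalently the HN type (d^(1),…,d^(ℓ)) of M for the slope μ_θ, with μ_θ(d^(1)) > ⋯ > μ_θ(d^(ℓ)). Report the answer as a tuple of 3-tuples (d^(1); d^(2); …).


Barcode: M ≅ I[1,3], I[2,2], I[2,3]. HN layers by μ_θ (3 steps, strictly decreasing):
  μ^(1)=11; μ^(2)=-1; μ^(3)=-4

((0, 1, 0); (1, 1, 1); (0, 1, 1))


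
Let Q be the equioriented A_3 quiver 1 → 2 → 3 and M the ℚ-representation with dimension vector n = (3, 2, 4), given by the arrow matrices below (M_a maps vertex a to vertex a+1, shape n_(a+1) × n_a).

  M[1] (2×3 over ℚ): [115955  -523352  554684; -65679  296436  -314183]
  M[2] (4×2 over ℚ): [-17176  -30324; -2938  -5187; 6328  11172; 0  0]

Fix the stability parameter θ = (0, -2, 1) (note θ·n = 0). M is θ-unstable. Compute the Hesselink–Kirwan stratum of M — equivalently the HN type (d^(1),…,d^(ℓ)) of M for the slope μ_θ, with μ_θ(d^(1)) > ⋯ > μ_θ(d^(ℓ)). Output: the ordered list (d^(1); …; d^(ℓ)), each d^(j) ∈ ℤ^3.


Interval decomposition of M: I[1,1], I[1,2], I[1,3], I[3,3]^3.
HN type (ℓ=3): μ^(1)=1; μ^(2)=0; μ^(3)=-1

((0, 0, 4); (1, 0, 0); (2, 2, 0))


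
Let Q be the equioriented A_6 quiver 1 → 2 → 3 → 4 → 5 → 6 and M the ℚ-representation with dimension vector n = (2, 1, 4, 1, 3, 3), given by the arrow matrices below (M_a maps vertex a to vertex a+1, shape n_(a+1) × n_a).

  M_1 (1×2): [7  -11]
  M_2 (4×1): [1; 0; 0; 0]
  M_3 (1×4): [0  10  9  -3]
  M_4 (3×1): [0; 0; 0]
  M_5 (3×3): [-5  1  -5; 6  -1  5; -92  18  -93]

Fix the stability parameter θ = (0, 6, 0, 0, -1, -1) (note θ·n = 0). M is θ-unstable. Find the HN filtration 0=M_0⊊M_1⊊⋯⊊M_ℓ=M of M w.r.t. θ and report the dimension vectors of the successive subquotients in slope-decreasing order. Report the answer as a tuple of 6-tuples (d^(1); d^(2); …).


Barcode: M ≅ I[1,1], I[1,3], I[3,3]^2, I[3,4], I[5,6]^3. HN layers by μ_θ (3 steps, strictly decreasing):
  μ^(1)=3; μ^(2)=0; μ^(3)=-1

((0, 1, 1, 0, 0, 0); (2, 0, 3, 1, 0, 0); (0, 0, 0, 0, 3, 3))


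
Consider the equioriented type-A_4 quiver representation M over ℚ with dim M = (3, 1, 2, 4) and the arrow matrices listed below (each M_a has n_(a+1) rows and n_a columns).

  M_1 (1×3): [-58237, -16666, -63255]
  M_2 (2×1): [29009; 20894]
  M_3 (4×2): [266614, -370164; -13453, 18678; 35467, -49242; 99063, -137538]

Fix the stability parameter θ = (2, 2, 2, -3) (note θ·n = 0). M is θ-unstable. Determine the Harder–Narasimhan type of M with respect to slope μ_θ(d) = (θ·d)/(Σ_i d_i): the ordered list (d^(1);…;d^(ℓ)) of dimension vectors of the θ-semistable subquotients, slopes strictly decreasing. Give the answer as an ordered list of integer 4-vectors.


Barcode: M ≅ I[1,1]^2, I[1,4], I[3,3], I[4,4]^3. HN layers by μ_θ (3 steps, strictly decreasing):
  μ^(1)=2; μ^(2)=3/4; μ^(3)=-3

((2, 0, 1, 0); (1, 1, 1, 1); (0, 0, 0, 3))


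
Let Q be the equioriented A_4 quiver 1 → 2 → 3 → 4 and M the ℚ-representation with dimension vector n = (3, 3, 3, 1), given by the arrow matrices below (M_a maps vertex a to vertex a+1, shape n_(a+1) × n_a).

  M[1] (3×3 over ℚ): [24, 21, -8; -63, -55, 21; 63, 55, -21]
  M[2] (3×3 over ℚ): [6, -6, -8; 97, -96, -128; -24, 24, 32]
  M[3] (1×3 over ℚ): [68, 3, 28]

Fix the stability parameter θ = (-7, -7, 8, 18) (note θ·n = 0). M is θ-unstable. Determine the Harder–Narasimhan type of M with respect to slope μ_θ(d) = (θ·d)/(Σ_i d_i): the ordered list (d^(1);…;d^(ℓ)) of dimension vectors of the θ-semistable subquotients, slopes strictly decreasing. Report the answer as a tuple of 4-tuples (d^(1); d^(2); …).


Via rank(M_{q-1}∘⋯∘M_p): M ≅ I[1,1], I[1,3], I[1,4], I[2,2], I[3,3].
μ_θ-semistable layers: μ^(1)=18; μ^(2)=8; μ^(3)=-7

((0, 0, 0, 1); (0, 0, 3, 0); (3, 3, 0, 0))


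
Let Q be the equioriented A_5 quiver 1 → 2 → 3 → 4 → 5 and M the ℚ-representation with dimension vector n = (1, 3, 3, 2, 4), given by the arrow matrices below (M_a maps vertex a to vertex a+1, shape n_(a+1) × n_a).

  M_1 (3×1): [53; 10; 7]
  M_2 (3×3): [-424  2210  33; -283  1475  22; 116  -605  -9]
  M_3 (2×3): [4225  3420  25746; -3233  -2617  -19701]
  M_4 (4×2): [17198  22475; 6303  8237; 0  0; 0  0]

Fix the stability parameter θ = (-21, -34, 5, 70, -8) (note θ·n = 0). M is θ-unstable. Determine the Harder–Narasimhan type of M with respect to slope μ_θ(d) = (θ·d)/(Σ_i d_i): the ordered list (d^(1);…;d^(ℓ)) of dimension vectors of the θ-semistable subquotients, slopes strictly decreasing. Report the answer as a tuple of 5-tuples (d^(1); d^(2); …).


Via rank(M_{q-1}∘⋯∘M_p): M ≅ I[1,5], I[2,3], I[2,5], I[5,5]^2.
μ_θ-semistable layers: μ^(1)=31; μ^(2)=5; μ^(3)=-8; μ^(4)=-55/2; μ^(5)=-34

((0, 0, 0, 2, 2); (0, 0, 3, 0, 0); (0, 0, 0, 0, 2); (1, 1, 0, 0, 0); (0, 2, 0, 0, 0))


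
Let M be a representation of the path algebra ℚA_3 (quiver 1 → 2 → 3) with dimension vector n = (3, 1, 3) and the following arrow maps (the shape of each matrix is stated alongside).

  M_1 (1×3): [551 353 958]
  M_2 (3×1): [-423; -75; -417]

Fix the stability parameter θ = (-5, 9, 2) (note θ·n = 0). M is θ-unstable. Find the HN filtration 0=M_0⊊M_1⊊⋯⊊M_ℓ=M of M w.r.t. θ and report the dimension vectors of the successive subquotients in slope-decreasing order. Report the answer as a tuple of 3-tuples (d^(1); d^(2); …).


Barcode: M ≅ I[1,1]^2, I[1,3], I[3,3]^2. HN layers by μ_θ (3 steps, strictly decreasing):
  μ^(1)=11/2; μ^(2)=2; μ^(3)=-5

((0, 1, 1); (0, 0, 2); (3, 0, 0))


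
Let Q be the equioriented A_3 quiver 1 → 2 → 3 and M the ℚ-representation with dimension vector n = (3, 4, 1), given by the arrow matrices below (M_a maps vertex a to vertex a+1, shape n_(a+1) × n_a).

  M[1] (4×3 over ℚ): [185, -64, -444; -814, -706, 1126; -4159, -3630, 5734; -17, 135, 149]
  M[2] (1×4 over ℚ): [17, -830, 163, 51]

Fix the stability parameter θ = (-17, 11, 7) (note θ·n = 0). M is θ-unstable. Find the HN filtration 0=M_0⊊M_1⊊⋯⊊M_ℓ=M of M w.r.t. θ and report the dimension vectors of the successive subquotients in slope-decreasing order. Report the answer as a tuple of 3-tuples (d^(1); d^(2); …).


Interval decomposition of M: I[1,2]^2, I[1,3], I[2,2].
HN type (ℓ=3): μ^(1)=11; μ^(2)=9; μ^(3)=-17

((0, 3, 0); (0, 1, 1); (3, 0, 0))


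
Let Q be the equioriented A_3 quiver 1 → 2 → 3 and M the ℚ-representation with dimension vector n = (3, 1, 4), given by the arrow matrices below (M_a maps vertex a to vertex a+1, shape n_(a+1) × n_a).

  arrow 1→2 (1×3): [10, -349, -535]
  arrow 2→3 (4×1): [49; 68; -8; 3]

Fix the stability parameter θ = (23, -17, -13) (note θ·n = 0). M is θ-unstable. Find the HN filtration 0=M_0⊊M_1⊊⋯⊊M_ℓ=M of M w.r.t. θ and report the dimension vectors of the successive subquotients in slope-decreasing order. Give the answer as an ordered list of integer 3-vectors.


Barcode: M ≅ I[1,1]^2, I[1,3], I[3,3]^3. HN layers by μ_θ (3 steps, strictly decreasing):
  μ^(1)=23; μ^(2)=-7/3; μ^(3)=-13

((2, 0, 0); (1, 1, 1); (0, 0, 3))


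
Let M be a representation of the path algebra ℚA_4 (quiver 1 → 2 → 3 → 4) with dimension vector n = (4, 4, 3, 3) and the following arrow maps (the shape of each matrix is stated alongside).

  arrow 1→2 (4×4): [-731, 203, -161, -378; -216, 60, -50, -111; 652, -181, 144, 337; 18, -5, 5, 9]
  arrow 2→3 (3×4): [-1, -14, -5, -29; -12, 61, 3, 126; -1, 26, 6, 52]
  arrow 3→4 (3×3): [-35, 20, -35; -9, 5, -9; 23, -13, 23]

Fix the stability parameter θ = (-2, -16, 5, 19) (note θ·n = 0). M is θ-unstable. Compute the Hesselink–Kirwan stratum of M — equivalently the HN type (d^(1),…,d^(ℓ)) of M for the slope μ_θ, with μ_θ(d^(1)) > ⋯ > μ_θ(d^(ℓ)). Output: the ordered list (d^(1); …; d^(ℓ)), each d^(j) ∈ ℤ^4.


Via rank(M_{q-1}∘⋯∘M_p): M ≅ I[1,2], I[1,3], I[1,4]^2, I[4,4].
μ_θ-semistable layers: μ^(1)=19; μ^(2)=5; μ^(3)=-9

((0, 0, 0, 3); (0, 0, 3, 0); (4, 4, 0, 0))


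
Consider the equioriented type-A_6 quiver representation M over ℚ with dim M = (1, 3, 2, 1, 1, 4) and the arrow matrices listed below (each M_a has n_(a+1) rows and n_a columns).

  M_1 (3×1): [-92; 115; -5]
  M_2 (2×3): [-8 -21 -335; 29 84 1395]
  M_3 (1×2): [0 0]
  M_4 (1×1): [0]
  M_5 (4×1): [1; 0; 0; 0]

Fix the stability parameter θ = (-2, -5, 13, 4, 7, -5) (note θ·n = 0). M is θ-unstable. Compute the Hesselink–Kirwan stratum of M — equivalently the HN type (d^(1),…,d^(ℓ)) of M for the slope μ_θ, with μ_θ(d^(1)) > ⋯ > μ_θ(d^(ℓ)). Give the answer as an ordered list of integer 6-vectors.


Barcode: M ≅ I[1,3], I[2,2], I[2,3], I[4,4], I[5,6], I[6,6]^3. HN layers by μ_θ (5 steps, strictly decreasing):
  μ^(1)=13; μ^(2)=4; μ^(3)=1; μ^(4)=-7/2; μ^(5)=-5

((0, 0, 2, 0, 0, 0); (0, 0, 0, 1, 0, 0); (0, 0, 0, 0, 1, 1); (1, 1, 0, 0, 0, 0); (0, 2, 0, 0, 0, 3))


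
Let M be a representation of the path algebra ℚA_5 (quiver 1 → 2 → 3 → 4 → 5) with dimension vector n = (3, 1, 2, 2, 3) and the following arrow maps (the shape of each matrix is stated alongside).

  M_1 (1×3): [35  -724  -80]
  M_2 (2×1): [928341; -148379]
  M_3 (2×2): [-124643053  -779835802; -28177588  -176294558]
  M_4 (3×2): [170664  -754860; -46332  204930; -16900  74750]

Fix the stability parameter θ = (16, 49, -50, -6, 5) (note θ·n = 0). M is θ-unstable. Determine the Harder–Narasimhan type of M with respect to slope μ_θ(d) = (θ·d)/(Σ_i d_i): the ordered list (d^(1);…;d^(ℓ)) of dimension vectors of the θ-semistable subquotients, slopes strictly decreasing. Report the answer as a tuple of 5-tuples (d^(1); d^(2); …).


Via rank(M_{q-1}∘⋯∘M_p): M ≅ I[1,1]^2, I[1,4], I[3,5], I[5,5]^2.
μ_θ-semistable layers: μ^(1)=16; μ^(2)=5; μ^(3)=9/4; μ^(4)=-6; μ^(5)=-50

((2, 0, 0, 0, 0); (0, 0, 0, 0, 3); (1, 1, 1, 1, 0); (0, 0, 0, 1, 0); (0, 0, 1, 0, 0))


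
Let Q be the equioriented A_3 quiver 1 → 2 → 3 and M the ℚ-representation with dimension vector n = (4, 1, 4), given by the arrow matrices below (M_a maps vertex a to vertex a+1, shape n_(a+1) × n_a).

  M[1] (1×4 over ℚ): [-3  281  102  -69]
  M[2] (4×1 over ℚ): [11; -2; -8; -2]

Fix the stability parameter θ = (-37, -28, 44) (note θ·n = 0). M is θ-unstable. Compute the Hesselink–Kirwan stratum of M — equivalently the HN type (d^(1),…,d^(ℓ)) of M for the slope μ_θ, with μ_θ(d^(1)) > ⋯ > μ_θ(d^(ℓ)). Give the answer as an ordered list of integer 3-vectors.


Interval decomposition of M: I[1,1]^3, I[1,3], I[3,3]^3.
HN type (ℓ=3): μ^(1)=44; μ^(2)=-28; μ^(3)=-37

((0, 0, 4); (0, 1, 0); (4, 0, 0))


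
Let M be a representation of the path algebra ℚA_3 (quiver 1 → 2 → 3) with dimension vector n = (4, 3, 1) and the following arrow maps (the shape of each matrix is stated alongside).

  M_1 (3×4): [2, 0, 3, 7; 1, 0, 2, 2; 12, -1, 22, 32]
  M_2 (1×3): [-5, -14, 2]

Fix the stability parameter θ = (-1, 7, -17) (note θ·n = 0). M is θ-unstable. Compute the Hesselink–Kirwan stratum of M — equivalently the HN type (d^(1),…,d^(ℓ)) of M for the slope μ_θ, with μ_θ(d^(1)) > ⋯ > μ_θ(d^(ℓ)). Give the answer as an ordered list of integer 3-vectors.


Interval decomposition of M: I[1,1], I[1,2]^2, I[1,3].
HN type (ℓ=3): μ^(1)=7; μ^(2)=-1; μ^(3)=-11/3

((0, 2, 0); (3, 0, 0); (1, 1, 1))


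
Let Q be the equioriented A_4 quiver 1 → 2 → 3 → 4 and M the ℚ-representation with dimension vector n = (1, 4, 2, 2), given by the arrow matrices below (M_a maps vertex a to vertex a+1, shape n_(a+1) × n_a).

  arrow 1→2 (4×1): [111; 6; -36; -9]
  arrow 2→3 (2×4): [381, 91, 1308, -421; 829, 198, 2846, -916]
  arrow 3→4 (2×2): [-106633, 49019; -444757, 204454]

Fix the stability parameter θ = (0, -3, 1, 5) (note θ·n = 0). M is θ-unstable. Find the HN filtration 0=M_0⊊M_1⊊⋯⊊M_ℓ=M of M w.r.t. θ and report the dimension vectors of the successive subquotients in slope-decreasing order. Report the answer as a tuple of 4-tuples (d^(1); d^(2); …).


Barcode: M ≅ I[1,4], I[2,2]^2, I[2,4]. HN layers by μ_θ (4 steps, strictly decreasing):
  μ^(1)=5; μ^(2)=1; μ^(3)=-3/2; μ^(4)=-3

((0, 0, 0, 2); (0, 0, 2, 0); (1, 1, 0, 0); (0, 3, 0, 0))


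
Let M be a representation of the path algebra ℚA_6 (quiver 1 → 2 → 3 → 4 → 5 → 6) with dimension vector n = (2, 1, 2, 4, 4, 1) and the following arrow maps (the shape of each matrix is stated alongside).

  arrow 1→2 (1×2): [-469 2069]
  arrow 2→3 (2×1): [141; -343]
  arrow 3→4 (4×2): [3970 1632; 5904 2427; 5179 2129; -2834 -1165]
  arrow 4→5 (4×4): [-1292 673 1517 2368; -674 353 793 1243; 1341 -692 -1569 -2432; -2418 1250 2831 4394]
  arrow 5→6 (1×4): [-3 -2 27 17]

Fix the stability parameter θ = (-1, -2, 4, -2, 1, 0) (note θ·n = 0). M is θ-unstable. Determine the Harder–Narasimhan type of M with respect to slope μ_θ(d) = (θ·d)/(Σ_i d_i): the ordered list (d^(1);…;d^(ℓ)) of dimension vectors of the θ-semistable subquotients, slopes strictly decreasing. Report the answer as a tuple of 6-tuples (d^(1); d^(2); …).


Interval decomposition of M: I[1,1], I[1,6], I[3,5], I[4,5]^2.
HN type (ℓ=5): μ^(1)=1; μ^(2)=3/4; μ^(3)=-1; μ^(4)=-3/2; μ^(5)=-2

((0, 0, 1, 1, 3, 0); (0, 0, 1, 1, 1, 1); (1, 0, 0, 0, 0, 0); (1, 1, 0, 0, 0, 0); (0, 0, 0, 2, 0, 0))


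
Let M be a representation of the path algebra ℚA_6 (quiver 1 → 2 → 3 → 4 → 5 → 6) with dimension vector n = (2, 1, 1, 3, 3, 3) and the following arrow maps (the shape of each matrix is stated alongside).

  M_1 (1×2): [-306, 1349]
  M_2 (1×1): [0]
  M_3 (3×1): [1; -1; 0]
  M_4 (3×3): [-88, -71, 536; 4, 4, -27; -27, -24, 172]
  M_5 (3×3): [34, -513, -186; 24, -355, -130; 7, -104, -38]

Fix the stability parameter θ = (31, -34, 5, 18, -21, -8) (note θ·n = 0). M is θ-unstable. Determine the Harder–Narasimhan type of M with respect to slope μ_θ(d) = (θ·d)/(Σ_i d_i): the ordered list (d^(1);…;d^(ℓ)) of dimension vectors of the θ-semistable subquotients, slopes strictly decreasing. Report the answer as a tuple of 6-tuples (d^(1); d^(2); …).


Barcode: M ≅ I[1,1], I[1,2], I[3,6], I[4,5], I[4,6], I[6,6]. HN layers by μ_θ (4 steps, strictly decreasing):
  μ^(1)=31; μ^(2)=-3/2; μ^(3)=-11/3; μ^(4)=-8

((1, 0, 0, 0, 0, 0); (1, 1, 1, 2, 2, 1); (0, 0, 0, 1, 1, 1); (0, 0, 0, 0, 0, 1))


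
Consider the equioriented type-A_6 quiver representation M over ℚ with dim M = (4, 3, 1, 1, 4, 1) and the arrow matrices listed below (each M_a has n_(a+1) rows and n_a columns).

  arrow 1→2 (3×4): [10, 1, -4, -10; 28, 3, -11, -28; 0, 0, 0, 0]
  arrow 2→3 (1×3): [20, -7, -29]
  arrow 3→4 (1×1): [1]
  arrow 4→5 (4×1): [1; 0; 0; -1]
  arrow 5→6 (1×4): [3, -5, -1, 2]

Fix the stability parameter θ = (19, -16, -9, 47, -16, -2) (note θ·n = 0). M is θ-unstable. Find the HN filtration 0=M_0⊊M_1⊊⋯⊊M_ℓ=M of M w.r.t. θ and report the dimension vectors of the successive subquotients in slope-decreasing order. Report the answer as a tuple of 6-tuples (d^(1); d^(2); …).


Via rank(M_{q-1}∘⋯∘M_p): M ≅ I[1,1]^2, I[1,2], I[1,6], I[2,2], I[5,5]^3.
μ_θ-semistable layers: μ^(1)=19; μ^(2)=29/3; μ^(3)=3/2; μ^(4)=-2; μ^(5)=-16

((2, 0, 0, 0, 0, 0); (0, 0, 0, 1, 1, 1); (1, 1, 0, 0, 0, 0); (1, 1, 1, 0, 0, 0); (0, 1, 0, 0, 3, 0))


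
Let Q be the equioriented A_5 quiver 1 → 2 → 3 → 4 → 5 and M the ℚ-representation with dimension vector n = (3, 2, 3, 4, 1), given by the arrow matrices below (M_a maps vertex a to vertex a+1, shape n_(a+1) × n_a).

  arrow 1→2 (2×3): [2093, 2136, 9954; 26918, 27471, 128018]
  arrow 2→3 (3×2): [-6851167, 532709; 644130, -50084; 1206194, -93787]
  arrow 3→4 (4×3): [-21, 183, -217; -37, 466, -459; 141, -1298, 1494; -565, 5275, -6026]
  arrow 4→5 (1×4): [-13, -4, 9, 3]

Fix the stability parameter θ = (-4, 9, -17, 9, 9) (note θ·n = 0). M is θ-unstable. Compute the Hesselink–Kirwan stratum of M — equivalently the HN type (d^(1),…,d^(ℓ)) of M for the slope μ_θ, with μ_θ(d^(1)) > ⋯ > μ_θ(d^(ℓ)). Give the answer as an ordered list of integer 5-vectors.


Barcode: M ≅ I[1,1], I[1,4], I[1,5], I[3,4], I[4,4]. HN layers by μ_θ (3 steps, strictly decreasing):
  μ^(1)=9; μ^(2)=-4; μ^(3)=-17

((0, 0, 0, 4, 1); (3, 2, 2, 0, 0); (0, 0, 1, 0, 0))


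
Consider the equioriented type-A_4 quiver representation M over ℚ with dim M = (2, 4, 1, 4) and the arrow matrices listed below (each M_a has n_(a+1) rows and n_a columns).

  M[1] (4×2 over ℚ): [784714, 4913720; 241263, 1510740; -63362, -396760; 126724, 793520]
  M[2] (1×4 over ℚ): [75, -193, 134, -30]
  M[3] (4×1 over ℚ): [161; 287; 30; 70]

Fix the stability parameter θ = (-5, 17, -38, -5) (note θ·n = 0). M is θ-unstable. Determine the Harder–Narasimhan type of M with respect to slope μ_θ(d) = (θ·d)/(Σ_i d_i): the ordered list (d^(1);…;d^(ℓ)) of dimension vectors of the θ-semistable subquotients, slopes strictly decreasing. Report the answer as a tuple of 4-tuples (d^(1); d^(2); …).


Via rank(M_{q-1}∘⋯∘M_p): M ≅ I[1,1], I[1,4], I[2,2]^3, I[4,4]^3.
μ_θ-semistable layers: μ^(1)=17; μ^(2)=-5; μ^(3)=-26/3

((0, 3, 0, 0); (1, 0, 0, 4); (1, 1, 1, 0))


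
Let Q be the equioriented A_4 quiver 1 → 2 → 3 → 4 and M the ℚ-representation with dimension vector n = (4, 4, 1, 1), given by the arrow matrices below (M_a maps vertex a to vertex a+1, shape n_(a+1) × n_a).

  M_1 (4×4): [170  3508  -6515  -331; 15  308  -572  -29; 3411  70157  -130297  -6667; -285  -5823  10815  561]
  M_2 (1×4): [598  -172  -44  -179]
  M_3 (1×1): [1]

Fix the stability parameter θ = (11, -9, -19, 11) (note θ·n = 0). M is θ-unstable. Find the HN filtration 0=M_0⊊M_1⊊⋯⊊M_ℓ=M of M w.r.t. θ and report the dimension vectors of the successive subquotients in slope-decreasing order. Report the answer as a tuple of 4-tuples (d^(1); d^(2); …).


Interval decomposition of M: I[1,1], I[1,2]^2, I[1,4], I[2,2].
HN type (ℓ=4): μ^(1)=11; μ^(2)=1; μ^(3)=-17/3; μ^(4)=-9

((1, 0, 0, 1); (2, 2, 0, 0); (1, 1, 1, 0); (0, 1, 0, 0))


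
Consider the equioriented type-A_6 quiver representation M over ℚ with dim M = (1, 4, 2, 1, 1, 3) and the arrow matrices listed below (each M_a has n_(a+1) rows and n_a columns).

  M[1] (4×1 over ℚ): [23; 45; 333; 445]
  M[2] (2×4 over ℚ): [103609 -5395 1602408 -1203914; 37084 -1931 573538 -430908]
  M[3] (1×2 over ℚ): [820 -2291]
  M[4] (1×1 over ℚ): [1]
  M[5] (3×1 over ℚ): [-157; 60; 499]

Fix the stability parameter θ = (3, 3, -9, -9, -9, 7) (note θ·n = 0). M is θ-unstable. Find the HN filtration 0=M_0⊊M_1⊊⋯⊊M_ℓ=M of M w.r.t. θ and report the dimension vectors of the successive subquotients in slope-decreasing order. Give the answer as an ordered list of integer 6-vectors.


Via rank(M_{q-1}∘⋯∘M_p): M ≅ I[1,6], I[2,2]^2, I[2,3], I[6,6]^2.
μ_θ-semistable layers: μ^(1)=7; μ^(2)=3; μ^(3)=-3; μ^(4)=-21/5

((0, 0, 0, 0, 0, 3); (0, 2, 0, 0, 0, 0); (0, 1, 1, 0, 0, 0); (1, 1, 1, 1, 1, 0))


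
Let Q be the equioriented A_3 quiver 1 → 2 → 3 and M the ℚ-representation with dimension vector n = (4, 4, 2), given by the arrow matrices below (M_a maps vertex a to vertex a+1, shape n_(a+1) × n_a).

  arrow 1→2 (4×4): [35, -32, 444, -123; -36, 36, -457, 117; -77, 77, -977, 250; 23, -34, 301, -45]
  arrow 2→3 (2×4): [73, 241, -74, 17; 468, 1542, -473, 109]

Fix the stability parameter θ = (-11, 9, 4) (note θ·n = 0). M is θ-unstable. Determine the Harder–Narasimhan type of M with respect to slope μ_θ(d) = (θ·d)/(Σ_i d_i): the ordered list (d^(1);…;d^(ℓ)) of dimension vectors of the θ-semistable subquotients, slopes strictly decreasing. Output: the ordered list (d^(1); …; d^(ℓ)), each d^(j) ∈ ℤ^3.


Via rank(M_{q-1}∘⋯∘M_p): M ≅ I[1,2]^2, I[1,3]^2.
μ_θ-semistable layers: μ^(1)=9; μ^(2)=13/2; μ^(3)=-11

((0, 2, 0); (0, 2, 2); (4, 0, 0))


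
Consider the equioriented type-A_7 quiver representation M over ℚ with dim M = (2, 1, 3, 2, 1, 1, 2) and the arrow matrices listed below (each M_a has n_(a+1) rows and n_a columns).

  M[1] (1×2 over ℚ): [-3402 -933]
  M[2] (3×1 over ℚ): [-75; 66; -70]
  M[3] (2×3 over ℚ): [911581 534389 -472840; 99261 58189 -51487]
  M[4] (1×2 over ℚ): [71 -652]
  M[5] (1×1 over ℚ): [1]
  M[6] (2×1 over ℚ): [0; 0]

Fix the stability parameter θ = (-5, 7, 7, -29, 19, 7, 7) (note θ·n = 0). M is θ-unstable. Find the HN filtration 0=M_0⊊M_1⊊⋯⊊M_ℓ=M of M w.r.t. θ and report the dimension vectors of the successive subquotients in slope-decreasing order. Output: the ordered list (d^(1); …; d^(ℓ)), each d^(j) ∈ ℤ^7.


Via rank(M_{q-1}∘⋯∘M_p): M ≅ I[1,1], I[1,6], I[3,3], I[3,4], I[7,7]^2.
μ_θ-semistable layers: μ^(1)=13; μ^(2)=7; μ^(3)=-5; μ^(4)=-11

((0, 0, 0, 0, 1, 1, 0); (0, 0, 1, 0, 0, 0, 2); (2, 1, 1, 1, 0, 0, 0); (0, 0, 1, 1, 0, 0, 0))


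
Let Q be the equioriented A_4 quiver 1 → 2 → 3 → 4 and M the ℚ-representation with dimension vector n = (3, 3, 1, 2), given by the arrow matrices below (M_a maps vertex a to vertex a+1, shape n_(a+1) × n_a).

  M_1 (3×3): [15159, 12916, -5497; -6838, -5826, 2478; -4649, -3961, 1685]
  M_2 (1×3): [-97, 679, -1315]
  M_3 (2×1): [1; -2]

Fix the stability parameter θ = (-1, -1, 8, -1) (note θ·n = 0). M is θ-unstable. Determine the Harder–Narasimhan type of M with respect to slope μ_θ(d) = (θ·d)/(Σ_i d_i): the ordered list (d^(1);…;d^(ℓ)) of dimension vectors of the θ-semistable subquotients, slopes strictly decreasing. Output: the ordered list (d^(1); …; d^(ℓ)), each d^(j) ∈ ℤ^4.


Barcode: M ≅ I[1,2]^2, I[1,4], I[4,4]. HN layers by μ_θ (2 steps, strictly decreasing):
  μ^(1)=7/2; μ^(2)=-1

((0, 0, 1, 1); (3, 3, 0, 1))


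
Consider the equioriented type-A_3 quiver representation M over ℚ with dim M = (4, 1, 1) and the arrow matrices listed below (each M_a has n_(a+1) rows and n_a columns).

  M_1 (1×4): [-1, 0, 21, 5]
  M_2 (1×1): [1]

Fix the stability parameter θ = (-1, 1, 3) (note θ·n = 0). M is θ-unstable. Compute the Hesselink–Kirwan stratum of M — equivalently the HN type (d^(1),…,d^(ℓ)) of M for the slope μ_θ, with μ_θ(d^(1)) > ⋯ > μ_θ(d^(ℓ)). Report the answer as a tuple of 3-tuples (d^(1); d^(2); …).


Via rank(M_{q-1}∘⋯∘M_p): M ≅ I[1,1]^3, I[1,3].
μ_θ-semistable layers: μ^(1)=3; μ^(2)=1; μ^(3)=-1

((0, 0, 1); (0, 1, 0); (4, 0, 0))


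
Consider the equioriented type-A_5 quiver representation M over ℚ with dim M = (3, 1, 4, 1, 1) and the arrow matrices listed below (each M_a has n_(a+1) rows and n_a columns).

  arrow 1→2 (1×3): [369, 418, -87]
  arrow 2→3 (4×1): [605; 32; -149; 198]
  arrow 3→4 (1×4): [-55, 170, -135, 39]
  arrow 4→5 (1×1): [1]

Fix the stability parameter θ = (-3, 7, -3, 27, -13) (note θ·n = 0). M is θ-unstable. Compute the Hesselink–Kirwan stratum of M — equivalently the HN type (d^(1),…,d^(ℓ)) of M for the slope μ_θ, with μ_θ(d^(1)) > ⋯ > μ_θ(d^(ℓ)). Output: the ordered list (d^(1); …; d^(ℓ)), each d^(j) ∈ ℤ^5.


Via rank(M_{q-1}∘⋯∘M_p): M ≅ I[1,1]^2, I[1,5], I[3,3]^3.
μ_θ-semistable layers: μ^(1)=7; μ^(2)=2; μ^(3)=-3

((0, 0, 0, 1, 1); (0, 1, 1, 0, 0); (3, 0, 3, 0, 0))


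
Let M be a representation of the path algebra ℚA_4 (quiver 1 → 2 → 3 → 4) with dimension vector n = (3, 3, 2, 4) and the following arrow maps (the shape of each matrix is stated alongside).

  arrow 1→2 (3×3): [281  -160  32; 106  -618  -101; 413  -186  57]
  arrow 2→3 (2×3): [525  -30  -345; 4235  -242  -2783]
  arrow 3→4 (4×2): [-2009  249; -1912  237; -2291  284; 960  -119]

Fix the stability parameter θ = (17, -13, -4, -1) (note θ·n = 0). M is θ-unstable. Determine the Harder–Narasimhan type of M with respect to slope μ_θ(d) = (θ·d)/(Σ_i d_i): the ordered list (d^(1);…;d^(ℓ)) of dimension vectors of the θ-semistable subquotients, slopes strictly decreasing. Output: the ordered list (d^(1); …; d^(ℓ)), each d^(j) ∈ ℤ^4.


Via rank(M_{q-1}∘⋯∘M_p): M ≅ I[1,2]^2, I[1,4], I[3,4], I[4,4]^2.
μ_θ-semistable layers: μ^(1)=2; μ^(2)=-1/4; μ^(3)=-1; μ^(4)=-4

((2, 2, 0, 0); (1, 1, 1, 1); (0, 0, 0, 3); (0, 0, 1, 0))


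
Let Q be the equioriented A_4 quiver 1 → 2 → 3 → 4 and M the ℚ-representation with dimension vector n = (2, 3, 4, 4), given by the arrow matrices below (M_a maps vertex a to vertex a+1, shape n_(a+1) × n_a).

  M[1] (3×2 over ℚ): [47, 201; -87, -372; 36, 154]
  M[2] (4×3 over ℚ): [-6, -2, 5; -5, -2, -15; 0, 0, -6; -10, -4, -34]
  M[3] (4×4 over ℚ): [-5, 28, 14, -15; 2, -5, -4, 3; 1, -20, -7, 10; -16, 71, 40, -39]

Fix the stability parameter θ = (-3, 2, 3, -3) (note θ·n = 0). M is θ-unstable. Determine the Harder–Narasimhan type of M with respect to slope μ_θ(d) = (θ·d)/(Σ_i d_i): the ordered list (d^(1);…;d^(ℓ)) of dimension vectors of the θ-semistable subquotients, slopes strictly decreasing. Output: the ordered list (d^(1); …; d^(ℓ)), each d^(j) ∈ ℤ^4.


Interval decomposition of M: I[1,4]^2, I[2,4], I[3,3], I[4,4].
HN type (ℓ=3): μ^(1)=3; μ^(2)=2/3; μ^(3)=-3

((0, 0, 1, 0); (0, 3, 3, 3); (2, 0, 0, 1))


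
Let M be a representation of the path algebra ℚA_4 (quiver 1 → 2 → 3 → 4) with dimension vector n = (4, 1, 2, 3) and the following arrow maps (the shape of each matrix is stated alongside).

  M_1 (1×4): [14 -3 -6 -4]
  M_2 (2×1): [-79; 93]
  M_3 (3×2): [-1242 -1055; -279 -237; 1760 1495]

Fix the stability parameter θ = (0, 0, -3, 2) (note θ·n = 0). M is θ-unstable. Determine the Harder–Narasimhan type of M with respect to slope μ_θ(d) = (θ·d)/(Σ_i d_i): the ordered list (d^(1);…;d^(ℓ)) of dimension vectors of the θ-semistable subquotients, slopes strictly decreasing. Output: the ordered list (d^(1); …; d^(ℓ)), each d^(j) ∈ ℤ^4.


Via rank(M_{q-1}∘⋯∘M_p): M ≅ I[1,1]^3, I[1,4], I[3,4], I[4,4].
μ_θ-semistable layers: μ^(1)=2; μ^(2)=0; μ^(3)=-1; μ^(4)=-3

((0, 0, 0, 3); (3, 0, 0, 0); (1, 1, 1, 0); (0, 0, 1, 0))


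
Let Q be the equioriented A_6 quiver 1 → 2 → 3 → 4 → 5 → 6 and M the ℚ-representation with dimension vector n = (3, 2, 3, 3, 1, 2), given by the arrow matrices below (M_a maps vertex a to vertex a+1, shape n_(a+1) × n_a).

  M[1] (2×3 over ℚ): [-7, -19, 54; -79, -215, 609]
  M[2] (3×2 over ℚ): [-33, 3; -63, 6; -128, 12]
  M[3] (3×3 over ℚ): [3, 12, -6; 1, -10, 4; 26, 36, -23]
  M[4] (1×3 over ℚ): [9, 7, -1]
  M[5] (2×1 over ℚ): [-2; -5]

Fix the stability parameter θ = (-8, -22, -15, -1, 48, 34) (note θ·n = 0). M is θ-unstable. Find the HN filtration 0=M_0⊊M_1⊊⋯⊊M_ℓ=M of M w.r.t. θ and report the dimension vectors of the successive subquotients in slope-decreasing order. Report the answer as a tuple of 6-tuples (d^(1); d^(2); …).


Via rank(M_{q-1}∘⋯∘M_p): M ≅ I[1,1], I[1,4], I[1,6], I[3,4], I[6,6].
μ_θ-semistable layers: μ^(1)=41; μ^(2)=34; μ^(3)=-1; μ^(4)=-8; μ^(5)=-15

((0, 0, 0, 0, 1, 1); (0, 0, 0, 0, 0, 1); (0, 0, 0, 3, 0, 0); (1, 0, 0, 0, 0, 0); (2, 2, 3, 0, 0, 0))


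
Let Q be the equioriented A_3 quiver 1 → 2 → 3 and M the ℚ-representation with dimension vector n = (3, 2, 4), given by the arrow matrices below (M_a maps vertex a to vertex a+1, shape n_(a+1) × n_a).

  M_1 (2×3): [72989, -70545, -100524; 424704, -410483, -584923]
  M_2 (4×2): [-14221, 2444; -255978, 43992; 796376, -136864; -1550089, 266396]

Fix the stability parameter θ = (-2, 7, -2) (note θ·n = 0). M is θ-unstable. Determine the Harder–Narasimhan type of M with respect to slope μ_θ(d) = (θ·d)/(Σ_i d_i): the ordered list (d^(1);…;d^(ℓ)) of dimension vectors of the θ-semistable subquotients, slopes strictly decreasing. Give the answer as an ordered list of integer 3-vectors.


Interval decomposition of M: I[1,1], I[1,2], I[1,3], I[3,3]^3.
HN type (ℓ=3): μ^(1)=7; μ^(2)=5/2; μ^(3)=-2

((0, 1, 0); (0, 1, 1); (3, 0, 3))


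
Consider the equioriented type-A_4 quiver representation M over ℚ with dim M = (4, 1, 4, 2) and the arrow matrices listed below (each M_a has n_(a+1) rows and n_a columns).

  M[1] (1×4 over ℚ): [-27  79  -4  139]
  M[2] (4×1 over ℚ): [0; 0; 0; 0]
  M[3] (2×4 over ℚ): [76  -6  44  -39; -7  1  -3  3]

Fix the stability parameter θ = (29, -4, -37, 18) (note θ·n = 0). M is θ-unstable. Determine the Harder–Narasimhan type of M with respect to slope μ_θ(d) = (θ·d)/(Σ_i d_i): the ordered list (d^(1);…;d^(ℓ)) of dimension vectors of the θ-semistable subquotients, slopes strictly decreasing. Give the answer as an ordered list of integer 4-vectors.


Via rank(M_{q-1}∘⋯∘M_p): M ≅ I[1,1]^3, I[1,2], I[3,3]^2, I[3,4]^2.
μ_θ-semistable layers: μ^(1)=29; μ^(2)=18; μ^(3)=25/2; μ^(4)=-37

((3, 0, 0, 0); (0, 0, 0, 2); (1, 1, 0, 0); (0, 0, 4, 0))


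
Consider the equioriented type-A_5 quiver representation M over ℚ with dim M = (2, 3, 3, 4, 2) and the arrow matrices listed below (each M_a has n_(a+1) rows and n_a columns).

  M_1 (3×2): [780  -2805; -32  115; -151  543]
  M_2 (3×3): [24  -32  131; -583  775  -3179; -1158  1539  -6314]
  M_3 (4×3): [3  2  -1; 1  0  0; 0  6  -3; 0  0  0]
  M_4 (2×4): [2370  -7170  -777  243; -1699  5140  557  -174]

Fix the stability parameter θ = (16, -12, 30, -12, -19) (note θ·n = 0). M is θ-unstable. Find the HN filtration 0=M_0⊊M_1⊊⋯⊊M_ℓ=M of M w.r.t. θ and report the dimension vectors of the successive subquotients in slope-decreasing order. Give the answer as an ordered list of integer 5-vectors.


Barcode: M ≅ I[1,5]^2, I[2,3], I[4,4]^2. HN layers by μ_θ (3 steps, strictly decreasing):
  μ^(1)=30; μ^(2)=3/5; μ^(3)=-12

((0, 0, 1, 0, 0); (2, 2, 2, 2, 2); (0, 1, 0, 2, 0))


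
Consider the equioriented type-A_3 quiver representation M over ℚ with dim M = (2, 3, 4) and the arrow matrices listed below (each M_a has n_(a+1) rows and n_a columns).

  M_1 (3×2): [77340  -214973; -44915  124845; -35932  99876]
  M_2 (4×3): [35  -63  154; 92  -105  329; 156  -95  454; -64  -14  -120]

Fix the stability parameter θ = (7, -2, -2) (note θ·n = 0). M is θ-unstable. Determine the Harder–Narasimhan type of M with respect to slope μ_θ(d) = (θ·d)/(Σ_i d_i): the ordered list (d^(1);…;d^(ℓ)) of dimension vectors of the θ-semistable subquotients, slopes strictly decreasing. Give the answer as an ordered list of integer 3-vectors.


Interval decomposition of M: I[1,3]^2, I[2,3], I[3,3].
HN type (ℓ=2): μ^(1)=1; μ^(2)=-2

((2, 2, 2); (0, 1, 2))


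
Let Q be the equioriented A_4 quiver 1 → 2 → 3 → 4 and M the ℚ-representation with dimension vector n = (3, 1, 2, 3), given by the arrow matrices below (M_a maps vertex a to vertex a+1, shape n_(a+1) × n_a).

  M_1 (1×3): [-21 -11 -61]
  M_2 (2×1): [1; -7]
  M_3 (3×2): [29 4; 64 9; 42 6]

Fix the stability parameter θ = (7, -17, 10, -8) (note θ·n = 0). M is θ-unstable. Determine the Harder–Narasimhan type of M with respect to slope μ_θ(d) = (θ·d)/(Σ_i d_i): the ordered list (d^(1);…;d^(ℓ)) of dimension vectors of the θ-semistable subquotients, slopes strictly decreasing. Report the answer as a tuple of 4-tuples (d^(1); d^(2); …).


Via rank(M_{q-1}∘⋯∘M_p): M ≅ I[1,1]^2, I[1,4], I[3,4], I[4,4].
μ_θ-semistable layers: μ^(1)=7; μ^(2)=1; μ^(3)=-5; μ^(4)=-8

((2, 0, 0, 0); (0, 0, 2, 2); (1, 1, 0, 0); (0, 0, 0, 1))


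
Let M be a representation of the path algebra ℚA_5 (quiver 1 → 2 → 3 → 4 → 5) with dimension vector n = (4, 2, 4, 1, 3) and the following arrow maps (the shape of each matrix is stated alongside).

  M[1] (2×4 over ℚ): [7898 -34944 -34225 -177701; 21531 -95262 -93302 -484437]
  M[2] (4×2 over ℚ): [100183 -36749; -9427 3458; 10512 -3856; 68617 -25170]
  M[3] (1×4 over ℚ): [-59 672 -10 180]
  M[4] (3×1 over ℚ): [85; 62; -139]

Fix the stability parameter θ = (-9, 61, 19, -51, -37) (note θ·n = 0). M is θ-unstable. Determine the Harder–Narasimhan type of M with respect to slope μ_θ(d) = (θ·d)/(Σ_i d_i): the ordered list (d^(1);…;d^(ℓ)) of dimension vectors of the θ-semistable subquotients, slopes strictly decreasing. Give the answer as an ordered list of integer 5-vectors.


Via rank(M_{q-1}∘⋯∘M_p): M ≅ I[1,1]^2, I[1,3], I[1,5], I[3,3]^2, I[5,5]^2.
μ_θ-semistable layers: μ^(1)=40; μ^(2)=19; μ^(3)=-2; μ^(4)=-9; μ^(5)=-37

((0, 1, 1, 0, 0); (0, 0, 2, 0, 0); (0, 1, 1, 1, 1); (4, 0, 0, 0, 0); (0, 0, 0, 0, 2))


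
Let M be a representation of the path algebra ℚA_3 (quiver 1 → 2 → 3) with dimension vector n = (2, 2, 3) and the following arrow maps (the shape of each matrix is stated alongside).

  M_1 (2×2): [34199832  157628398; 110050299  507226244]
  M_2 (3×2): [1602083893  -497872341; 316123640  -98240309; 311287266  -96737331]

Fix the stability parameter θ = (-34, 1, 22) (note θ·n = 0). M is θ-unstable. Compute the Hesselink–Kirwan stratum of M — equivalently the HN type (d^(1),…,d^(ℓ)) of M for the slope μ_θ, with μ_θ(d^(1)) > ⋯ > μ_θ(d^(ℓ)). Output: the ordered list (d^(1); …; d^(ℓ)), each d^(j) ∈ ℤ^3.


Via rank(M_{q-1}∘⋯∘M_p): M ≅ I[1,3]^2, I[3,3].
μ_θ-semistable layers: μ^(1)=22; μ^(2)=1; μ^(3)=-34

((0, 0, 3); (0, 2, 0); (2, 0, 0))


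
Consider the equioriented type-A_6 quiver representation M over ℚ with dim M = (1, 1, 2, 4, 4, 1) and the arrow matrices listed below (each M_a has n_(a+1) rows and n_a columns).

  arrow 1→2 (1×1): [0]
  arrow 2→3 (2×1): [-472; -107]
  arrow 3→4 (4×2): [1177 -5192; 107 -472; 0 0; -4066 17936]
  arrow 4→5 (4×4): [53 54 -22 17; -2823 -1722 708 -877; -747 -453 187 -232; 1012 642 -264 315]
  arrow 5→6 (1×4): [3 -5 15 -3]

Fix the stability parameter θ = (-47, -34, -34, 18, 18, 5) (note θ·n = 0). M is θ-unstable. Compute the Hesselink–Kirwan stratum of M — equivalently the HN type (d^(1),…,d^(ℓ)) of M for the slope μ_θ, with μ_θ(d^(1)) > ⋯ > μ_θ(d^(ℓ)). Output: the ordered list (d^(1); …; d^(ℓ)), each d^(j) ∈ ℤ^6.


Via rank(M_{q-1}∘⋯∘M_p): M ≅ I[1,1], I[2,3], I[3,6], I[4,5]^3.
μ_θ-semistable layers: μ^(1)=18; μ^(2)=41/3; μ^(3)=-34; μ^(4)=-47

((0, 0, 0, 3, 3, 0); (0, 0, 0, 1, 1, 1); (0, 1, 2, 0, 0, 0); (1, 0, 0, 0, 0, 0))


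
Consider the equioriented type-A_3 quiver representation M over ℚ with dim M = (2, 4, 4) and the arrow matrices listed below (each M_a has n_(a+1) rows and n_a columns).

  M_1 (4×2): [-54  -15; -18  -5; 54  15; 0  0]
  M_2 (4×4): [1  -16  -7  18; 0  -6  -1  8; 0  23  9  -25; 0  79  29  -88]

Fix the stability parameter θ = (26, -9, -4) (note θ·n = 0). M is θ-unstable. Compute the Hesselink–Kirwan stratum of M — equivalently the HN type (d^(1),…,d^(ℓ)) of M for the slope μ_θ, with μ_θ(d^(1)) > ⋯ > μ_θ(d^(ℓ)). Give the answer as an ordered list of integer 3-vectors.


Via rank(M_{q-1}∘⋯∘M_p): M ≅ I[1,1], I[1,3], I[2,3]^3.
μ_θ-semistable layers: μ^(1)=26; μ^(2)=13/3; μ^(3)=-4; μ^(4)=-9

((1, 0, 0); (1, 1, 1); (0, 0, 3); (0, 3, 0))


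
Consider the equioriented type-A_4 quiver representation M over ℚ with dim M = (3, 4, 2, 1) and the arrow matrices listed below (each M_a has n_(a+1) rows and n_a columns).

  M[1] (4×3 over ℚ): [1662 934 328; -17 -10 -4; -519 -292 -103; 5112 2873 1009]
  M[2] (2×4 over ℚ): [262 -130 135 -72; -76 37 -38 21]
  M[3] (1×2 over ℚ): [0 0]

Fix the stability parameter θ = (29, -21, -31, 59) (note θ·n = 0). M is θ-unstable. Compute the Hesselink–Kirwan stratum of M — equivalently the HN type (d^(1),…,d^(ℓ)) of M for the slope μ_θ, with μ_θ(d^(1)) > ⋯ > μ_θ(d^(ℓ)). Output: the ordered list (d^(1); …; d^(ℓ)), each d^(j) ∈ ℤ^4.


Interval decomposition of M: I[1,2], I[1,3]^2, I[2,2], I[4,4].
HN type (ℓ=4): μ^(1)=59; μ^(2)=4; μ^(3)=-23/3; μ^(4)=-21

((0, 0, 0, 1); (1, 1, 0, 0); (2, 2, 2, 0); (0, 1, 0, 0))


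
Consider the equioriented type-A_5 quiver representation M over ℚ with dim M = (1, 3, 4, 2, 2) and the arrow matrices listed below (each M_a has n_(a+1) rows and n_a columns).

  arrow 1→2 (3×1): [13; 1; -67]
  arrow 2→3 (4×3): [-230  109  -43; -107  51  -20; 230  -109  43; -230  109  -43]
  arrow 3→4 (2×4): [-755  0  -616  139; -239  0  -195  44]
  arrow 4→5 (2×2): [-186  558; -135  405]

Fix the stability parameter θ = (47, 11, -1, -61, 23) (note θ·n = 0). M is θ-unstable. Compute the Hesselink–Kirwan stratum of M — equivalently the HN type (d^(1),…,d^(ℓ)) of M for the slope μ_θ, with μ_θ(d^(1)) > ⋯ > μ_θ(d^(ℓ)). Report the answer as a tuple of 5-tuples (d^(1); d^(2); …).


Interval decomposition of M: I[1,2], I[2,3]^2, I[3,4], I[3,5], I[5,5].
HN type (ℓ=4): μ^(1)=29; μ^(2)=23; μ^(3)=5; μ^(4)=-31

((1, 1, 0, 0, 0); (0, 0, 0, 0, 2); (0, 2, 2, 0, 0); (0, 0, 2, 2, 0))


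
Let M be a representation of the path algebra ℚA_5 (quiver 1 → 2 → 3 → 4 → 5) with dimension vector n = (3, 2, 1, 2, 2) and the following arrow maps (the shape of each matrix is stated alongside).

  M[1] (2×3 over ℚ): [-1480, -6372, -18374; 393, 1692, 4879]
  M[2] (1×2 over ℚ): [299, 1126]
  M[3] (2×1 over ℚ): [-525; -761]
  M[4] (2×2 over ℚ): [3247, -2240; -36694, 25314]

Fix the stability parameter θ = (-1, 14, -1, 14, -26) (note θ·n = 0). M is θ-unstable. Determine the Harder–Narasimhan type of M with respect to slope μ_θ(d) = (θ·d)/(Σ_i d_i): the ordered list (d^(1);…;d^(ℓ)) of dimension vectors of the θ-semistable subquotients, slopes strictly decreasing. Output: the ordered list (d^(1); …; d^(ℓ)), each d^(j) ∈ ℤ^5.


Via rank(M_{q-1}∘⋯∘M_p): M ≅ I[1,1], I[1,2], I[1,5], I[4,5].
μ_θ-semistable layers: μ^(1)=14; μ^(2)=1/4; μ^(3)=-1; μ^(4)=-6

((0, 1, 0, 0, 0); (0, 1, 1, 1, 1); (3, 0, 0, 0, 0); (0, 0, 0, 1, 1))


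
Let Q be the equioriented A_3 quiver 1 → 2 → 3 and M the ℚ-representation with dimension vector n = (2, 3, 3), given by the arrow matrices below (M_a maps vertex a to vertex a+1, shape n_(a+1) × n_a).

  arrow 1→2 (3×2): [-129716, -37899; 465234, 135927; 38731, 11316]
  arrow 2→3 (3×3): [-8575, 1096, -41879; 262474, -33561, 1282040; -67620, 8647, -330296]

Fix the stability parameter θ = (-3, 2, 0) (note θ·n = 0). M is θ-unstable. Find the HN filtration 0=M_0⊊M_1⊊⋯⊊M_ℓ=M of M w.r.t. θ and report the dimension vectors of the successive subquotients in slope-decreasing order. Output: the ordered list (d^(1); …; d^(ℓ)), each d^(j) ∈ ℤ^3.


Via rank(M_{q-1}∘⋯∘M_p): M ≅ I[1,3]^2, I[2,3].
μ_θ-semistable layers: μ^(1)=1; μ^(2)=-3

((0, 3, 3); (2, 0, 0))


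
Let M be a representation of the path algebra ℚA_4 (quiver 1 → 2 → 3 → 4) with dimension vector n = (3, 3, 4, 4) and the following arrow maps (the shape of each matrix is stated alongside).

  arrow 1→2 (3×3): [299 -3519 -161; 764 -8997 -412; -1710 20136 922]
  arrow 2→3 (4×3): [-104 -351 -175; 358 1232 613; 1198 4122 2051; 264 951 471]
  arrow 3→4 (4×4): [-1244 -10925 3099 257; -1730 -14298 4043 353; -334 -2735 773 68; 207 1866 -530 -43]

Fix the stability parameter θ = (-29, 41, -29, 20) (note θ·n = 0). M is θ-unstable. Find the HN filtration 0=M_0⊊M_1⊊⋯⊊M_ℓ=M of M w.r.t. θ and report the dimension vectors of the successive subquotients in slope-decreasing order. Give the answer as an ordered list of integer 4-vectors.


Via rank(M_{q-1}∘⋯∘M_p): M ≅ I[1,1], I[1,2], I[1,4], I[2,4], I[3,4]^2.
μ_θ-semistable layers: μ^(1)=41; μ^(2)=20; μ^(3)=6; μ^(4)=-29

((0, 1, 0, 0); (0, 0, 0, 4); (0, 2, 2, 0); (3, 0, 2, 0))
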